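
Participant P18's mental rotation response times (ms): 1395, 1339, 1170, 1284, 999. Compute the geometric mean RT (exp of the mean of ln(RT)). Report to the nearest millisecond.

ln(RT): 7.2406, 7.1997, 7.0648, 7.1577, 6.9068
Mean ln(RT) = 35.5696/5 = 7.11392
Geometric mean = exp(7.11392) = 1228.95 ms

1229 ms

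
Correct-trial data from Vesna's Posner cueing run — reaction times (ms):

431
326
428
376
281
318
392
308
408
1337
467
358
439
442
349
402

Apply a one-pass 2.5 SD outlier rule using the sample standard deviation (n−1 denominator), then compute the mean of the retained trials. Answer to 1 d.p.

n = 16, ΣRT = 7062, M = 441.375
Σ(x−M)² = 899995.75; s = √(899995.75/15) = 244.948
Cutoffs: 441.375 ± 2.5·244.948 → [-171.0, 1053.7]
Outside: 1337 → excluded.
Retained (n=15): Σ = 5725, mean = 5725/15 = 381.667

381.7 ms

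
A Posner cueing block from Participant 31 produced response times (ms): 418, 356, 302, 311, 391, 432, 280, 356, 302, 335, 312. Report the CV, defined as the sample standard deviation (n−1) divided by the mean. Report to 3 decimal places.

0.146

n = 11, Σ = 3795, M = 345.0000
Σ(x−M)² = 25524.000; s = √(25524.000/10) = 50.5213
CV = 50.5213 / 345.0000 = 0.14644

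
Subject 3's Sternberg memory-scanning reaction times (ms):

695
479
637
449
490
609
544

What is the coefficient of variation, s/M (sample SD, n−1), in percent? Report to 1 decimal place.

16.5%

n = 7, Σ = 3903, M = 557.5714
Σ(x−M)² = 50551.714; s = √(50551.714/6) = 91.7894
CV = 91.7894 / 557.5714 = 0.16462 = 16.462%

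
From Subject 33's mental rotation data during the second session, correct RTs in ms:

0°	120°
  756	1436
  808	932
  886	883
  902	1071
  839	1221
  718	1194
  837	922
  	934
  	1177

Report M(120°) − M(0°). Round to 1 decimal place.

264.7 ms

M(0°) = 5746/7 = 820.857
M(120°) = 9770/9 = 1085.556
Difference = 1085.556 − 820.857 = 264.698 ms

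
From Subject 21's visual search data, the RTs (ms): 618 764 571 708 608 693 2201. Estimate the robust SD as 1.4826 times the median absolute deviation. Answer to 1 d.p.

111.2 ms

Sorted: 571, 608, 618, 693, 708, 764, 2201 → median = 693
|x − 693| sorted: 0, 15, 71, 75, 85, 122, 1508 → MAD = 75
Robust SD ≈ 1.4826 × 75 = 111.195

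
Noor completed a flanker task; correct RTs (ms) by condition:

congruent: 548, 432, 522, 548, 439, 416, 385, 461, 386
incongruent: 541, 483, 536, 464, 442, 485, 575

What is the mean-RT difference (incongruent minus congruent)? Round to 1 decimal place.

44.0 ms

M(congruent) = 4137/9 = 459.667
M(incongruent) = 3526/7 = 503.714
Difference = 503.714 − 459.667 = 44.048 ms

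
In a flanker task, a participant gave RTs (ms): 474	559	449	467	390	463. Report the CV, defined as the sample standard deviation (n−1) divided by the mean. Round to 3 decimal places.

n = 6, Σ = 2802, M = 467.0000
Σ(x−M)² = 14782.000; s = √(14782.000/5) = 54.3728
CV = 54.3728 / 467.0000 = 0.11643

0.116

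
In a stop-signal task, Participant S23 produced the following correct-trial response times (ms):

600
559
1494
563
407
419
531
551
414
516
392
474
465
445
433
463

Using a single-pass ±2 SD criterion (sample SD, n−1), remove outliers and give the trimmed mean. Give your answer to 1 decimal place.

482.1 ms

n = 16, ΣRT = 8726, M = 545.375
Σ(x−M)² = 1021415.75; s = √(1021415.75/15) = 260.949
Cutoffs: 545.375 ± 2·260.949 → [23.5, 1067.3]
Outside: 1494 → excluded.
Retained (n=15): Σ = 7232, mean = 7232/15 = 482.133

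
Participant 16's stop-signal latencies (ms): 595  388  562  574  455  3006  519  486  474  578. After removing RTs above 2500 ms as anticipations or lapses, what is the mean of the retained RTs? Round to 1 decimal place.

514.6 ms

Excluded: 3006
Retained (n=9): Σ = 4631
Mean = 4631/9 = 514.5556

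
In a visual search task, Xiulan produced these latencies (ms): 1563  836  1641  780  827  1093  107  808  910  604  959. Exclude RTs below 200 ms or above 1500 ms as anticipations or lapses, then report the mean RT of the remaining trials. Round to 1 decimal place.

852.1 ms

Excluded: 107, 1563, 1641
Retained (n=8): Σ = 6817
Mean = 6817/8 = 852.1250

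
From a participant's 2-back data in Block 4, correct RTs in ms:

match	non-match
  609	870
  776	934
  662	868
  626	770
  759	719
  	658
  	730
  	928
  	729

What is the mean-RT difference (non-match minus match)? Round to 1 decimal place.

114.3 ms

M(match) = 3432/5 = 686.400
M(non-match) = 7206/9 = 800.667
Difference = 800.667 − 686.400 = 114.267 ms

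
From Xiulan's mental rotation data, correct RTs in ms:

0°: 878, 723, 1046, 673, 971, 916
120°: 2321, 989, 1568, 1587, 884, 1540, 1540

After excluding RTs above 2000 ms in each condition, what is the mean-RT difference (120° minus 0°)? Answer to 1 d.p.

483.5 ms

120°: exclude 2321
M(0°) = 5207/6 = 867.833
M(120°) = 8108/6 = 1351.333
Difference = 1351.333 − 867.833 = 483.500 ms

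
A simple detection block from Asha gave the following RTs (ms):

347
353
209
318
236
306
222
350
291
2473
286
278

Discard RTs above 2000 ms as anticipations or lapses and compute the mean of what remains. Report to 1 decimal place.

290.5 ms

Excluded: 2473
Retained (n=11): Σ = 3196
Mean = 3196/11 = 290.5455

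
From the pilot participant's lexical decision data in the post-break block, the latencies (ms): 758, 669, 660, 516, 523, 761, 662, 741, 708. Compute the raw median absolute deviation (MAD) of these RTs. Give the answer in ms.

Sorted: 516, 523, 660, 662, 669, 708, 741, 758, 761 → median = 669
|x − 669|: 89, 0, 9, 153, 146, 92, 7, 72, 39
Sorted deviations: 0, 7, 9, 39, 72, 89, 92, 146, 153 → MAD = 72

72 ms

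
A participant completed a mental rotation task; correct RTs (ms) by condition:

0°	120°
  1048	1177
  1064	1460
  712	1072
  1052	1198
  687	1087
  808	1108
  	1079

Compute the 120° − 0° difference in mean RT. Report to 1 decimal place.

273.5 ms

M(0°) = 5371/6 = 895.167
M(120°) = 8181/7 = 1168.714
Difference = 1168.714 − 895.167 = 273.548 ms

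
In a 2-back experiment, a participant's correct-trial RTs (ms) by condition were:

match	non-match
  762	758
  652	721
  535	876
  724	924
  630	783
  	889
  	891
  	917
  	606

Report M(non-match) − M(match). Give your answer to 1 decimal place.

M(match) = 3303/5 = 660.600
M(non-match) = 7365/9 = 818.333
Difference = 818.333 − 660.600 = 157.733 ms

157.7 ms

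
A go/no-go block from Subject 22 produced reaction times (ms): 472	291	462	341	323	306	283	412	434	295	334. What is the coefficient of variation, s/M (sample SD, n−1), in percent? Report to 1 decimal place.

19.9%

n = 11, Σ = 3953, M = 359.3636
Σ(x−M)² = 51360.545; s = √(51360.545/10) = 71.6663
CV = 71.6663 / 359.3636 = 0.19943 = 19.943%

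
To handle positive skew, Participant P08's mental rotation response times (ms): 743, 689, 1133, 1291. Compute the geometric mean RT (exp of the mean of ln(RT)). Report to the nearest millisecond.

930 ms

ln(RT): 6.6107, 6.5352, 7.0326, 7.1632
Mean ln(RT) = 27.3417/4 = 6.83543
Geometric mean = exp(6.83543) = 930.23 ms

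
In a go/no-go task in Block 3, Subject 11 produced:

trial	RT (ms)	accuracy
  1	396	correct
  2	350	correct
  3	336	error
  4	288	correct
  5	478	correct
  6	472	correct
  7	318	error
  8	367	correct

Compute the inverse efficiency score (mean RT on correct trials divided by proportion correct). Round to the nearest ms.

522 ms

Correct trials (n=6): 396, 350, 288, 478, 472, 367
Mean correct RT = 2351/6 = 391.8333 ms
Proportion correct = 6/8
IES = 391.8333 / (6/8) = 522.444 ms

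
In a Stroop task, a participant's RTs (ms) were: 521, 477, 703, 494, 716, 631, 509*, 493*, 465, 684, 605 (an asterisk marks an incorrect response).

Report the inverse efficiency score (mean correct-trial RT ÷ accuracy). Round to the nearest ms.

719 ms

Correct trials (n=9): 521, 477, 703, 494, 716, 631, 465, 684, 605
Mean correct RT = 5296/9 = 588.4444 ms
Proportion correct = 9/11
IES = 588.4444 / (9/11) = 719.210 ms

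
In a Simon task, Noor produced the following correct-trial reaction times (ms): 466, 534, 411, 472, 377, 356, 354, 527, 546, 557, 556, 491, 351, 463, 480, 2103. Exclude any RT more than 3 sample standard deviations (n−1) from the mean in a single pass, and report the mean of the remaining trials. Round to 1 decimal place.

n = 16, ΣRT = 9044, M = 565.250
Σ(x−M)² = 2602967.00; s = √(2602967.00/15) = 416.571
Cutoffs: 565.250 ± 3·416.571 → [-684.5, 1815.0]
Outside: 2103 → excluded.
Retained (n=15): Σ = 6941, mean = 6941/15 = 462.733

462.7 ms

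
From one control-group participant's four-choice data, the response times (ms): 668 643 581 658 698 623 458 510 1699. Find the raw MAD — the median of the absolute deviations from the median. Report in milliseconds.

Sorted: 458, 510, 581, 623, 643, 658, 668, 698, 1699 → median = 643
|x − 643|: 25, 0, 62, 15, 55, 20, 185, 133, 1056
Sorted deviations: 0, 15, 20, 25, 55, 62, 133, 185, 1056 → MAD = 55

55 ms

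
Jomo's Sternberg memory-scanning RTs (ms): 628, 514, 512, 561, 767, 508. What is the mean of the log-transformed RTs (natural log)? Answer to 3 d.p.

ln(RT): 6.4425, 6.2422, 6.2383, 6.3297, 6.6425, 6.2305
Σ ln(RT) = 38.1258
Mean = 38.1258/6 = 6.35430

6.354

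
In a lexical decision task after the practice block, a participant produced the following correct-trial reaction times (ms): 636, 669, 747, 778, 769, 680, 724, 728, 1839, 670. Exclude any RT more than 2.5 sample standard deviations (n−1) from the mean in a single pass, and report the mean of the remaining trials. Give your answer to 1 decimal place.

711.2 ms

n = 10, ΣRT = 8240, M = 824.000
Σ(x−M)² = 1164332.00; s = √(1164332.00/9) = 359.681
Cutoffs: 824.000 ± 2.5·359.681 → [-75.2, 1723.2]
Outside: 1839 → excluded.
Retained (n=9): Σ = 6401, mean = 6401/9 = 711.222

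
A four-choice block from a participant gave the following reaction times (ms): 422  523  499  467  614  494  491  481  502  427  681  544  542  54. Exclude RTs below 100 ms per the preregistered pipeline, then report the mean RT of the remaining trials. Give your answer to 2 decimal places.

Excluded: 54
Retained (n=13): Σ = 6687
Mean = 6687/13 = 514.3846

514.38 ms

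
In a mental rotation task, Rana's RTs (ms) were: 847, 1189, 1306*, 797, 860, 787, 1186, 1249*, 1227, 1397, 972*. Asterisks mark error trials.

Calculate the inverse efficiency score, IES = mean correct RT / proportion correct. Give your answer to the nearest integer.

1425 ms

Correct trials (n=8): 847, 1189, 797, 860, 787, 1186, 1227, 1397
Mean correct RT = 8290/8 = 1036.2500 ms
Proportion correct = 8/11
IES = 1036.2500 / (8/11) = 1424.844 ms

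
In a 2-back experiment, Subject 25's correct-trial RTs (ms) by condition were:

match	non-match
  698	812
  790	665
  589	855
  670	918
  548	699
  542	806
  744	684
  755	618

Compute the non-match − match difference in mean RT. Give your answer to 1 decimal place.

90.1 ms

M(match) = 5336/8 = 667.000
M(non-match) = 6057/8 = 757.125
Difference = 757.125 − 667.000 = 90.125 ms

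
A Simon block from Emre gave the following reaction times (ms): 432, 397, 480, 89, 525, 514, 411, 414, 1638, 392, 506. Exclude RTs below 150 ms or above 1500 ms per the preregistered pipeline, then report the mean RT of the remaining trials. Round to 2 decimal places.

452.33 ms

Excluded: 89, 1638
Retained (n=9): Σ = 4071
Mean = 4071/9 = 452.3333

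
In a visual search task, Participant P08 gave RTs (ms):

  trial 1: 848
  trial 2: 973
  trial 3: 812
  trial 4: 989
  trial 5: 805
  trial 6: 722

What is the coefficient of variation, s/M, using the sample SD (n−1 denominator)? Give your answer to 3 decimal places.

0.121

n = 6, Σ = 5149, M = 858.1667
Σ(x−M)² = 53906.833; s = √(53906.833/5) = 103.8334
CV = 103.8334 / 858.1667 = 0.12099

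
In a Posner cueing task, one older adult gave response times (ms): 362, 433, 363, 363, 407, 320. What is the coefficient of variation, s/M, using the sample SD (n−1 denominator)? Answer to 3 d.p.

0.106

n = 6, Σ = 2248, M = 374.6667
Σ(x−M)² = 7869.333; s = √(7869.333/5) = 39.6720
CV = 39.6720 / 374.6667 = 0.10589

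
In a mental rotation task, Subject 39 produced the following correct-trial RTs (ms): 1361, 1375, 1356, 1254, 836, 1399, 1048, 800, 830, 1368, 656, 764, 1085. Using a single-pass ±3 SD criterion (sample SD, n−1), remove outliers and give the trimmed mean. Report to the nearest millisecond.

n = 13, ΣRT = 14132, M = 1087.077
Σ(x−M)² = 937608.92; s = √(937608.92/12) = 279.525
Cutoffs: 1087.077 ± 3·279.525 → [248.5, 1925.7]
No RTs fall outside the cutoffs; all 13 retained. Mean = 14132/13 = 1087.077

1087 ms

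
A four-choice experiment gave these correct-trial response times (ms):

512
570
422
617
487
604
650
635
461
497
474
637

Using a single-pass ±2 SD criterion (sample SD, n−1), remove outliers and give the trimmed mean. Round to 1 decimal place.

n = 12, ΣRT = 6566, M = 547.167
Σ(x−M)² = 70805.67; s = √(70805.67/11) = 80.230
Cutoffs: 547.167 ± 2·80.230 → [386.7, 707.6]
No RTs fall outside the cutoffs; all 12 retained. Mean = 6566/12 = 547.167

547.2 ms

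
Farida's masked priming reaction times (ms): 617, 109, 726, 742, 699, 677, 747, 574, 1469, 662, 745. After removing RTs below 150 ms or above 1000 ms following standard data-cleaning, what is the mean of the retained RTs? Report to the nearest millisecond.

688 ms

Excluded: 109, 1469
Retained (n=9): Σ = 6189
Mean = 6189/9 = 687.6667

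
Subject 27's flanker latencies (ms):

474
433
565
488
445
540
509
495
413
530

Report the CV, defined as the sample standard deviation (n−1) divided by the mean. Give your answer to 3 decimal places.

0.100

n = 10, Σ = 4892, M = 489.2000
Σ(x−M)² = 21567.600; s = √(21567.600/9) = 48.9530
CV = 48.9530 / 489.2000 = 0.10007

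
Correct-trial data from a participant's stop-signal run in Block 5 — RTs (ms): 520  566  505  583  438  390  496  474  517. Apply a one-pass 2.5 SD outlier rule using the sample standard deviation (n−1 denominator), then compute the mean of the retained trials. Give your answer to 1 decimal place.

498.8 ms

n = 9, ΣRT = 4489, M = 498.778
Σ(x−M)² = 28581.56; s = √(28581.56/8) = 59.772
Cutoffs: 498.778 ± 2.5·59.772 → [349.3, 648.2]
No RTs fall outside the cutoffs; all 9 retained. Mean = 4489/9 = 498.778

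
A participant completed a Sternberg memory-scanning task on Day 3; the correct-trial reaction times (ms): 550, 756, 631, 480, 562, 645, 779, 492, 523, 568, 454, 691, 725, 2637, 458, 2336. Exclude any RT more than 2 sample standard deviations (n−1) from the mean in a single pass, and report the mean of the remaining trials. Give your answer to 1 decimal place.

593.9 ms

n = 16, ΣRT = 13287, M = 830.438
Σ(x−M)² = 6475151.94; s = √(6475151.94/15) = 657.021
Cutoffs: 830.438 ± 2·657.021 → [-483.6, 2144.5]
Outside: 2336, 2637 → excluded.
Retained (n=14): Σ = 8314, mean = 8314/14 = 593.857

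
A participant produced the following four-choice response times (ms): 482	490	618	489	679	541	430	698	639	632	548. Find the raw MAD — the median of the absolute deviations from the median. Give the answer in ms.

Sorted: 430, 482, 489, 490, 541, 548, 618, 632, 639, 679, 698 → median = 548
|x − 548|: 66, 58, 70, 59, 131, 7, 118, 150, 91, 84, 0
Sorted deviations: 0, 7, 58, 59, 66, 70, 84, 91, 118, 131, 150 → MAD = 70

70 ms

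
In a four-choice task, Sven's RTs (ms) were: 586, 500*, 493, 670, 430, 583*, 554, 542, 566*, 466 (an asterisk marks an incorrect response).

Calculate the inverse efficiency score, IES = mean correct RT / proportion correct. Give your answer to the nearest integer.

Correct trials (n=7): 586, 493, 670, 430, 554, 542, 466
Mean correct RT = 3741/7 = 534.4286 ms
Proportion correct = 7/10
IES = 534.4286 / (7/10) = 763.469 ms

763 ms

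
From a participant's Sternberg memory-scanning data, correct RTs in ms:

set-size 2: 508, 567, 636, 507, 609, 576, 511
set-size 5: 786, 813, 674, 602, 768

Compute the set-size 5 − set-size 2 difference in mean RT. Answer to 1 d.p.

169.5 ms

M(set-size 2) = 3914/7 = 559.143
M(set-size 5) = 3643/5 = 728.600
Difference = 728.600 − 559.143 = 169.457 ms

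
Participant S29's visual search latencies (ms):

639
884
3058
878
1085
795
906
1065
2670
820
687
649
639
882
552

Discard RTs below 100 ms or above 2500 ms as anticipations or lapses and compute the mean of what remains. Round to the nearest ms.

Excluded: 2670, 3058
Retained (n=13): Σ = 10481
Mean = 10481/13 = 806.2308

806 ms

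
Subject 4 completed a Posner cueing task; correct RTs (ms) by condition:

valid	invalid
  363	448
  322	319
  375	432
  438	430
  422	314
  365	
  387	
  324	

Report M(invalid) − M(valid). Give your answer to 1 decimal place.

M(valid) = 2996/8 = 374.500
M(invalid) = 1943/5 = 388.600
Difference = 388.600 − 374.500 = 14.100 ms

14.1 ms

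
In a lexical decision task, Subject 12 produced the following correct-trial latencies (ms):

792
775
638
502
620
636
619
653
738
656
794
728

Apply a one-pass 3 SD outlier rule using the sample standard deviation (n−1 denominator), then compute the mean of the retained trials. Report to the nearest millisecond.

n = 12, ΣRT = 8151, M = 679.250
Σ(x−M)² = 84236.25; s = √(84236.25/11) = 87.509
Cutoffs: 679.250 ± 3·87.509 → [416.7, 941.8]
No RTs fall outside the cutoffs; all 12 retained. Mean = 8151/12 = 679.250

679 ms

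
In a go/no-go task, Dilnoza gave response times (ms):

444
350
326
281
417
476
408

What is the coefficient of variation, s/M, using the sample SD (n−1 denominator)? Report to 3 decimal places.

0.180

n = 7, Σ = 2702, M = 386.0000
Σ(x−M)² = 28830.000; s = √(28830.000/6) = 69.3181
CV = 69.3181 / 386.0000 = 0.17958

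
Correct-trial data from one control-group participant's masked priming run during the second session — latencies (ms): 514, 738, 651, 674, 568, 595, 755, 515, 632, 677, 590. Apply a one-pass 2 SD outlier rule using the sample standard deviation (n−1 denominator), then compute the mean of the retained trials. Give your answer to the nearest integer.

628 ms

n = 11, ΣRT = 6909, M = 628.091
Σ(x−M)² = 65188.91; s = √(65188.91/10) = 80.740
Cutoffs: 628.091 ± 2·80.740 → [466.6, 789.6]
No RTs fall outside the cutoffs; all 11 retained. Mean = 6909/11 = 628.091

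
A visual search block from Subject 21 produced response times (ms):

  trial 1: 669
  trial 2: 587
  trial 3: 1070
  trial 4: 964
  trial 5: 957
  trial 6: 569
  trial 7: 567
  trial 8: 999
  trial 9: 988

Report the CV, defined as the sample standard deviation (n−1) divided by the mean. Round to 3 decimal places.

n = 9, Σ = 7370, M = 818.8889
Σ(x−M)² = 366358.889; s = √(366358.889/8) = 213.9973
CV = 213.9973 / 818.8889 = 0.26133

0.261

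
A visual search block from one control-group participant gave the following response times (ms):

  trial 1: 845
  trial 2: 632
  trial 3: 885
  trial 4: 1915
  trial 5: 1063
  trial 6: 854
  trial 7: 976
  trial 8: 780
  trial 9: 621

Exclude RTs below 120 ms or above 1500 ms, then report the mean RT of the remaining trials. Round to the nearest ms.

832 ms

Excluded: 1915
Retained (n=8): Σ = 6656
Mean = 6656/8 = 832.0000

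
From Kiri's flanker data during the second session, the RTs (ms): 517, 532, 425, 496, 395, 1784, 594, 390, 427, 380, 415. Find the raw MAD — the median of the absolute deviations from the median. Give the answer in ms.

Sorted: 380, 390, 395, 415, 425, 427, 496, 517, 532, 594, 1784 → median = 427
|x − 427|: 90, 105, 2, 69, 32, 1357, 167, 37, 0, 47, 12
Sorted deviations: 0, 2, 12, 32, 37, 47, 69, 90, 105, 167, 1357 → MAD = 47

47 ms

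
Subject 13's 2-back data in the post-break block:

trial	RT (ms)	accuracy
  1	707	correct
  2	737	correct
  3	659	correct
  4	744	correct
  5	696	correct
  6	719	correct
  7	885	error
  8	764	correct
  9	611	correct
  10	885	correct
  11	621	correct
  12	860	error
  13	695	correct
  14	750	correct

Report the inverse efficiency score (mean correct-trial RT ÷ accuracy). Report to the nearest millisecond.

835 ms

Correct trials (n=12): 707, 737, 659, 744, 696, 719, 764, 611, 885, 621, 695, 750
Mean correct RT = 8588/12 = 715.6667 ms
Proportion correct = 12/14
IES = 715.6667 / (12/14) = 834.944 ms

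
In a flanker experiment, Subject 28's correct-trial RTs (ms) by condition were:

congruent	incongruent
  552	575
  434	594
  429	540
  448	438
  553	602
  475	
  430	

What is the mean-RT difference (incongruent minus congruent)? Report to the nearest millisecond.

75 ms

M(congruent) = 3321/7 = 474.429
M(incongruent) = 2749/5 = 549.800
Difference = 549.800 − 474.429 = 75.371 ms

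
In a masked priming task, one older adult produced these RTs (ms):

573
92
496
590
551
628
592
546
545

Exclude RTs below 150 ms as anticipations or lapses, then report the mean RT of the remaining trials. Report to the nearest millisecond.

565 ms

Excluded: 92
Retained (n=8): Σ = 4521
Mean = 4521/8 = 565.1250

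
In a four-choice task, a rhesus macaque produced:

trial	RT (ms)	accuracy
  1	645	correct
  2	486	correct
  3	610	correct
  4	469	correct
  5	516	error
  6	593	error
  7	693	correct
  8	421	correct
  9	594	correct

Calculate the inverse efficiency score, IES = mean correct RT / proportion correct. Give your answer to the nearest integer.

Correct trials (n=7): 645, 486, 610, 469, 693, 421, 594
Mean correct RT = 3918/7 = 559.7143 ms
Proportion correct = 7/9
IES = 559.7143 / (7/9) = 719.633 ms

720 ms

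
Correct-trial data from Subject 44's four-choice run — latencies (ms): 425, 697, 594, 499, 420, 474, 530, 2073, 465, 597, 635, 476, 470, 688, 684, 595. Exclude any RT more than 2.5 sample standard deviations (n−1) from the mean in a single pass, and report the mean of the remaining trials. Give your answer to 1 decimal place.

n = 16, ΣRT = 10322, M = 645.125
Σ(x−M)² = 2307155.75; s = √(2307155.75/15) = 392.187
Cutoffs: 645.125 ± 2.5·392.187 → [-335.3, 1625.6]
Outside: 2073 → excluded.
Retained (n=15): Σ = 8249, mean = 8249/15 = 549.933

549.9 ms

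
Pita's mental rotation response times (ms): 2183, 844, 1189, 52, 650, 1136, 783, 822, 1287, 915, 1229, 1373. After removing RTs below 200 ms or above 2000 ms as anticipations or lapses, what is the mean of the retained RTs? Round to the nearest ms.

Excluded: 52, 2183
Retained (n=10): Σ = 10228
Mean = 10228/10 = 1022.8000

1023 ms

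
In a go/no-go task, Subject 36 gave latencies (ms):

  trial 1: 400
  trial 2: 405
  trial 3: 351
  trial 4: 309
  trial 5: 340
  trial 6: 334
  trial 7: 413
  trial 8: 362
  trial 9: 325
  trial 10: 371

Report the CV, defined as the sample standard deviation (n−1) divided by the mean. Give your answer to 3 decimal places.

0.099

n = 10, Σ = 3610, M = 361.0000
Σ(x−M)² = 11532.000; s = √(11532.000/9) = 35.7957
CV = 35.7957 / 361.0000 = 0.09916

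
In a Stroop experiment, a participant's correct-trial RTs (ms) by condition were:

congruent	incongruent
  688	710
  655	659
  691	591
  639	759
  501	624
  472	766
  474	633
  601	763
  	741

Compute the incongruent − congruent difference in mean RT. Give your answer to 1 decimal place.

103.9 ms

M(congruent) = 4721/8 = 590.125
M(incongruent) = 6246/9 = 694.000
Difference = 694.000 − 590.125 = 103.875 ms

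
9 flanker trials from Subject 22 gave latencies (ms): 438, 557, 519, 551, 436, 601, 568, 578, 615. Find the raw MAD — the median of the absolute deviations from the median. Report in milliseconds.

Sorted: 436, 438, 519, 551, 557, 568, 578, 601, 615 → median = 557
|x − 557|: 119, 0, 38, 6, 121, 44, 11, 21, 58
Sorted deviations: 0, 6, 11, 21, 38, 44, 58, 119, 121 → MAD = 38

38 ms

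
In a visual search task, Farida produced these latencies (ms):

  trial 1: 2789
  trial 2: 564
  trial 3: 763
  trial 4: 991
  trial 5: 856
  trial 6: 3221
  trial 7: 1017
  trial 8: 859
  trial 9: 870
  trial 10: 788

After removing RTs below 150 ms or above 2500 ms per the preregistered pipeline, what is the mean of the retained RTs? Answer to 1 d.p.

Excluded: 2789, 3221
Retained (n=8): Σ = 6708
Mean = 6708/8 = 838.5000

838.5 ms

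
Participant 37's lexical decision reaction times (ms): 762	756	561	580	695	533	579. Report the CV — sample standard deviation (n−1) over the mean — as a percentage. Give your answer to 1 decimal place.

n = 7, Σ = 4466, M = 638.0000
Σ(x−M)² = 56348.000; s = √(56348.000/6) = 96.9089
CV = 96.9089 / 638.0000 = 0.15189 = 15.189%

15.2%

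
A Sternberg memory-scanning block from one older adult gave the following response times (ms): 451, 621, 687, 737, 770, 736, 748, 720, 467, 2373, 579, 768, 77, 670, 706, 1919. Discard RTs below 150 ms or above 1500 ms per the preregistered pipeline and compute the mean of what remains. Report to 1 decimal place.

Excluded: 77, 1919, 2373
Retained (n=13): Σ = 8660
Mean = 8660/13 = 666.1538

666.2 ms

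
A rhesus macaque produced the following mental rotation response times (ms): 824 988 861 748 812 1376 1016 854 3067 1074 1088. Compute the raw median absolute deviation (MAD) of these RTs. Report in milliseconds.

134 ms

Sorted: 748, 812, 824, 854, 861, 988, 1016, 1074, 1088, 1376, 3067 → median = 988
|x − 988|: 164, 0, 127, 240, 176, 388, 28, 134, 2079, 86, 100
Sorted deviations: 0, 28, 86, 100, 127, 134, 164, 176, 240, 388, 2079 → MAD = 134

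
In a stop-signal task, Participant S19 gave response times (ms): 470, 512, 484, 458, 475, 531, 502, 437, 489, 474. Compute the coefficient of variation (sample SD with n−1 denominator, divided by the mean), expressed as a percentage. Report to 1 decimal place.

5.6%

n = 10, Σ = 4832, M = 483.2000
Σ(x−M)² = 6597.600; s = √(6597.600/9) = 27.0752
CV = 27.0752 / 483.2000 = 0.05603 = 5.603%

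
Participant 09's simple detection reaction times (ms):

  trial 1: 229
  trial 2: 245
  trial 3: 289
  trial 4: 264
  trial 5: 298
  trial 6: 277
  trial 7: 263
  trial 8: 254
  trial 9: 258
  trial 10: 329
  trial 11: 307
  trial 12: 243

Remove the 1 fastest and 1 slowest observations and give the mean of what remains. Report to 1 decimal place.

Sorted: 229, 243, 245, 254, 258, 263, 264, 277, 289, 298, 307, 329
Drop lowest 1 (229) and highest 1 (329)
Remaining (n=10): Σ = 2698, mean = 2698/10 = 269.800

269.8 ms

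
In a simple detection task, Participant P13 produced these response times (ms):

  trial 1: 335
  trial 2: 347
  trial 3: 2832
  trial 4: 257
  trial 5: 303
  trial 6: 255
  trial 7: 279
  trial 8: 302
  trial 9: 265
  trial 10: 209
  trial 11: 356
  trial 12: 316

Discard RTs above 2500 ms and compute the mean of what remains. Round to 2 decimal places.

Excluded: 2832
Retained (n=11): Σ = 3224
Mean = 3224/11 = 293.0909

293.09 ms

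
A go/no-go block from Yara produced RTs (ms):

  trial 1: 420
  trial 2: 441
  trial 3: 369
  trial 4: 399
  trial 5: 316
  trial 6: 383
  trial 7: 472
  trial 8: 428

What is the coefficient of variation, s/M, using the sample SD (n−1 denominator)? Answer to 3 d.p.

0.119

n = 8, Σ = 3228, M = 403.5000
Σ(x−M)² = 16258.000; s = √(16258.000/7) = 48.1931
CV = 48.1931 / 403.5000 = 0.11944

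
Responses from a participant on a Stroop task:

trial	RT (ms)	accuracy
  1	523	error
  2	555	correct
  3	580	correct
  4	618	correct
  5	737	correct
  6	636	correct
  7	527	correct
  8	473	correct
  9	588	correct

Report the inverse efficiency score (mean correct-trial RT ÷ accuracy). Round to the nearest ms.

663 ms

Correct trials (n=8): 555, 580, 618, 737, 636, 527, 473, 588
Mean correct RT = 4714/8 = 589.2500 ms
Proportion correct = 8/9
IES = 589.2500 / (8/9) = 662.906 ms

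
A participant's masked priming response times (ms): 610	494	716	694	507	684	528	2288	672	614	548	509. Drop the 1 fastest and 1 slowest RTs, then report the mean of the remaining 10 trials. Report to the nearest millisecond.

Sorted: 494, 507, 509, 528, 548, 610, 614, 672, 684, 694, 716, 2288
Drop lowest 1 (494) and highest 1 (2288)
Remaining (n=10): Σ = 6082, mean = 6082/10 = 608.200

608 ms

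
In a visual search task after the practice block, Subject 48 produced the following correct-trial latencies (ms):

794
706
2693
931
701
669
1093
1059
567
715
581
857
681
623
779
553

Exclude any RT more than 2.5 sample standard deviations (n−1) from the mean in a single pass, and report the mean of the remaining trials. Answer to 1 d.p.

n = 16, ΣRT = 14002, M = 875.125
Σ(x−M)² = 3918737.75; s = √(3918737.75/15) = 511.125
Cutoffs: 875.125 ± 2.5·511.125 → [-402.7, 2152.9]
Outside: 2693 → excluded.
Retained (n=15): Σ = 11309, mean = 11309/15 = 753.933

753.9 ms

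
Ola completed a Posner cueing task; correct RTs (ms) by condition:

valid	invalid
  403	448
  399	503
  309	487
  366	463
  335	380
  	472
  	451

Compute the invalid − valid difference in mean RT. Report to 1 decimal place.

M(valid) = 1812/5 = 362.400
M(invalid) = 3204/7 = 457.714
Difference = 457.714 − 362.400 = 95.314 ms

95.3 ms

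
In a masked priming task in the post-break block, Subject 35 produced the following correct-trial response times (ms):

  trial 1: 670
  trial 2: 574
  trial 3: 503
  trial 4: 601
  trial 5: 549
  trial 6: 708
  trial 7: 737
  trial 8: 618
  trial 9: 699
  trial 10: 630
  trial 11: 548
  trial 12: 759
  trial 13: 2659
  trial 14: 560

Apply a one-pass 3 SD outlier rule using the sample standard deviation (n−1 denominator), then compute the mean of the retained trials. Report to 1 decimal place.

627.4 ms

n = 14, ΣRT = 10815, M = 772.500
Σ(x−M)² = 3911523.50; s = √(3911523.50/13) = 548.531
Cutoffs: 772.500 ± 3·548.531 → [-873.1, 2418.1]
Outside: 2659 → excluded.
Retained (n=13): Σ = 8156, mean = 8156/13 = 627.385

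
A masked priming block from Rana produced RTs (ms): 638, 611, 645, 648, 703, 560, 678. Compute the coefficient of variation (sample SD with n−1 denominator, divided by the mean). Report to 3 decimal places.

n = 7, Σ = 4483, M = 640.4286
Σ(x−M)² = 12745.714; s = √(12745.714/6) = 46.0900
CV = 46.0900 / 640.4286 = 0.07197

0.072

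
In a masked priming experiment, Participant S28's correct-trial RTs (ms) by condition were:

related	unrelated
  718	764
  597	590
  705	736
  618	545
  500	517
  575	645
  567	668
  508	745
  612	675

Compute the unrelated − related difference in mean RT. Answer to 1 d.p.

53.9 ms

M(related) = 5400/9 = 600.000
M(unrelated) = 5885/9 = 653.889
Difference = 653.889 − 600.000 = 53.889 ms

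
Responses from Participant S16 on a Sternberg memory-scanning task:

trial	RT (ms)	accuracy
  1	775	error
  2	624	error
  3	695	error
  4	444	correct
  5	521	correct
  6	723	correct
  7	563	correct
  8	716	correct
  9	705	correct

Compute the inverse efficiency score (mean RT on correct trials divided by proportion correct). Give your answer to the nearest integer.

918 ms

Correct trials (n=6): 444, 521, 723, 563, 716, 705
Mean correct RT = 3672/6 = 612.0000 ms
Proportion correct = 6/9
IES = 612.0000 / (6/9) = 918.000 ms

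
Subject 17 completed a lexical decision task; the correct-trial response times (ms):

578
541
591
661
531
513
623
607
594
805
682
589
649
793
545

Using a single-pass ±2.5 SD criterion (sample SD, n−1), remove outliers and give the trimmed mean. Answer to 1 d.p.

620.1 ms

n = 15, ΣRT = 9302, M = 620.133
Σ(x−M)² = 106175.73; s = √(106175.73/14) = 87.086
Cutoffs: 620.133 ± 2.5·87.086 → [402.4, 837.8]
No RTs fall outside the cutoffs; all 15 retained. Mean = 9302/15 = 620.133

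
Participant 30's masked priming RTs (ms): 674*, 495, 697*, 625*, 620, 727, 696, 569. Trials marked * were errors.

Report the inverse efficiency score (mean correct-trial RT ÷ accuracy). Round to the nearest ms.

994 ms

Correct trials (n=5): 495, 620, 727, 696, 569
Mean correct RT = 3107/5 = 621.4000 ms
Proportion correct = 5/8
IES = 621.4000 / (5/8) = 994.240 ms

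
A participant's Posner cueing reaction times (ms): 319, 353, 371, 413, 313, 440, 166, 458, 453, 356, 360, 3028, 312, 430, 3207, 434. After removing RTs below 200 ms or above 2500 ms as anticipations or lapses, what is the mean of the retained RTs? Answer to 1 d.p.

385.5 ms

Excluded: 166, 3028, 3207
Retained (n=13): Σ = 5012
Mean = 5012/13 = 385.5385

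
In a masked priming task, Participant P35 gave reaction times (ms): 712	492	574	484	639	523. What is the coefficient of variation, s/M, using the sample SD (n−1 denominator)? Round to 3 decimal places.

0.158

n = 6, Σ = 3424, M = 570.6667
Σ(x−M)² = 40627.333; s = √(40627.333/5) = 90.1414
CV = 90.1414 / 570.6667 = 0.15796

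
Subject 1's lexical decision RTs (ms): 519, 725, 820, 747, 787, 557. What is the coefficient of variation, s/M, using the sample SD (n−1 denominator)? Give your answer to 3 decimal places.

0.180

n = 6, Σ = 4155, M = 692.5000
Σ(x−M)² = 77675.500; s = √(77675.500/5) = 124.6399
CV = 124.6399 / 692.5000 = 0.17999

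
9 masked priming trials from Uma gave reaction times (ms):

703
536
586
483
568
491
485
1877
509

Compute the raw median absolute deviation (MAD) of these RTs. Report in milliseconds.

50 ms

Sorted: 483, 485, 491, 509, 536, 568, 586, 703, 1877 → median = 536
|x − 536|: 167, 0, 50, 53, 32, 45, 51, 1341, 27
Sorted deviations: 0, 27, 32, 45, 50, 51, 53, 167, 1341 → MAD = 50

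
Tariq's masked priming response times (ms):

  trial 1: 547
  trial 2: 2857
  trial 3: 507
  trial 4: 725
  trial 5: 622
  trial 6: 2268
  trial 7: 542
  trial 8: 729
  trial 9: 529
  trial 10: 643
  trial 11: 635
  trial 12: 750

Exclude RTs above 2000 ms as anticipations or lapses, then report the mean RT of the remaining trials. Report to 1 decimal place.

Excluded: 2268, 2857
Retained (n=10): Σ = 6229
Mean = 6229/10 = 622.9000

622.9 ms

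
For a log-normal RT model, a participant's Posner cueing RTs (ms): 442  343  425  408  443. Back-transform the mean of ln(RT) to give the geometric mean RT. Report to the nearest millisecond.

ln(RT): 6.0913, 5.8377, 6.0521, 6.0113, 6.0936
Mean ln(RT) = 30.0860/5 = 6.01719
Geometric mean = exp(6.01719) = 410.43 ms

410 ms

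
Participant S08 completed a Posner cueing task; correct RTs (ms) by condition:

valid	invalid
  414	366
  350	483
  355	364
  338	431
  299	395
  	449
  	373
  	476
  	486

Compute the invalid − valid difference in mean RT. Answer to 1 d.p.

M(valid) = 1756/5 = 351.200
M(invalid) = 3823/9 = 424.778
Difference = 424.778 − 351.200 = 73.578 ms

73.6 ms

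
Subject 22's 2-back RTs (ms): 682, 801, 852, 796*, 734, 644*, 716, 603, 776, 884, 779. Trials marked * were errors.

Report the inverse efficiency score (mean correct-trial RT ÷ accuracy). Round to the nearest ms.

Correct trials (n=9): 682, 801, 852, 734, 716, 603, 776, 884, 779
Mean correct RT = 6827/9 = 758.5556 ms
Proportion correct = 9/11
IES = 758.5556 / (9/11) = 927.123 ms

927 ms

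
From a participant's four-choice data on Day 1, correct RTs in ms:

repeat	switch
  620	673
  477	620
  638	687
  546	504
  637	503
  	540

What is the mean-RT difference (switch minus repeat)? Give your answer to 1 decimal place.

M(repeat) = 2918/5 = 583.600
M(switch) = 3527/6 = 587.833
Difference = 587.833 − 583.600 = 4.233 ms

4.2 ms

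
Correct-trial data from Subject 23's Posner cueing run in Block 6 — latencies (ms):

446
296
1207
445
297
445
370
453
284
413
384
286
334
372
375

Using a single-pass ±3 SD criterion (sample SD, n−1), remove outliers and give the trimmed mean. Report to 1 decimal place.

371.4 ms

n = 15, ΣRT = 6407, M = 427.133
Σ(x−M)² = 704147.73; s = √(704147.73/14) = 224.268
Cutoffs: 427.133 ± 3·224.268 → [-245.7, 1099.9]
Outside: 1207 → excluded.
Retained (n=14): Σ = 5200, mean = 5200/14 = 371.429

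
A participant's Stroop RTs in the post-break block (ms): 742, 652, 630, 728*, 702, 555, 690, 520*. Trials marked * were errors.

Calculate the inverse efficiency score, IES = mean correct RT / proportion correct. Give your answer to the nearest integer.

882 ms

Correct trials (n=6): 742, 652, 630, 702, 555, 690
Mean correct RT = 3971/6 = 661.8333 ms
Proportion correct = 6/8
IES = 661.8333 / (6/8) = 882.444 ms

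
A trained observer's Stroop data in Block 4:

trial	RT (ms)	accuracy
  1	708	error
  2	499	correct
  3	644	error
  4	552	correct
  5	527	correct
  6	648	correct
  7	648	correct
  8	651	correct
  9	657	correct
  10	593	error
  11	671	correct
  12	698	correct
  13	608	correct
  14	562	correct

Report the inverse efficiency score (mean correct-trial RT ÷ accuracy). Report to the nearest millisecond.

Correct trials (n=11): 499, 552, 527, 648, 648, 651, 657, 671, 698, 608, 562
Mean correct RT = 6721/11 = 611.0000 ms
Proportion correct = 11/14
IES = 611.0000 / (11/14) = 777.636 ms

778 ms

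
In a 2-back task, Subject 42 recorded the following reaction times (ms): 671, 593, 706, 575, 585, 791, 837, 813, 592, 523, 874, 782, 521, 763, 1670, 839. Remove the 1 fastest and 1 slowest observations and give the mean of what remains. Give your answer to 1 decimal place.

710.3 ms

Sorted: 521, 523, 575, 585, 592, 593, 671, 706, 763, 782, 791, 813, 837, 839, 874, 1670
Drop lowest 1 (521) and highest 1 (1670)
Remaining (n=14): Σ = 9944, mean = 9944/14 = 710.286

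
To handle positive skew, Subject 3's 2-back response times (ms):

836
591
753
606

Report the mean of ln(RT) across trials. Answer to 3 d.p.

ln(RT): 6.7286, 6.3818, 6.6241, 6.4069
Σ ln(RT) = 26.1414
Mean = 26.1414/4 = 6.53535

6.535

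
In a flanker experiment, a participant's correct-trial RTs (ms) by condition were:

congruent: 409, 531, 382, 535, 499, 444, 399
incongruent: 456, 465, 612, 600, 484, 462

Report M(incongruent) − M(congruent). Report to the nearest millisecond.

M(congruent) = 3199/7 = 457.000
M(incongruent) = 3079/6 = 513.167
Difference = 513.167 − 457.000 = 56.167 ms

56 ms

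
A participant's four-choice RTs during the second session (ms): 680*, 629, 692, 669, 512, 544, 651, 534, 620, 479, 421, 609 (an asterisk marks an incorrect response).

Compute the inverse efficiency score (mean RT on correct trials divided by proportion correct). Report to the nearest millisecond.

Correct trials (n=11): 629, 692, 669, 512, 544, 651, 534, 620, 479, 421, 609
Mean correct RT = 6360/11 = 578.1818 ms
Proportion correct = 11/12
IES = 578.1818 / (11/12) = 630.744 ms

631 ms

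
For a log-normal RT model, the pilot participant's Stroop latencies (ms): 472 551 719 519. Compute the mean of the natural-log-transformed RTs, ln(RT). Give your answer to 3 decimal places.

ln(RT): 6.1570, 6.3117, 6.5779, 6.2519
Σ ln(RT) = 25.2985
Mean = 25.2985/4 = 6.32462

6.325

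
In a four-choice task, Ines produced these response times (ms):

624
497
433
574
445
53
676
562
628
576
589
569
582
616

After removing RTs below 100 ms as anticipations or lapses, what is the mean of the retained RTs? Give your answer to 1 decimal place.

567.0 ms

Excluded: 53
Retained (n=13): Σ = 7371
Mean = 7371/13 = 567.0000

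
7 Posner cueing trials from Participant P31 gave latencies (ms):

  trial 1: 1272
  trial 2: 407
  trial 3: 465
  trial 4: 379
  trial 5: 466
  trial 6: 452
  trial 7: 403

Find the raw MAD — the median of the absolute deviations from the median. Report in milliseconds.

45 ms

Sorted: 379, 403, 407, 452, 465, 466, 1272 → median = 452
|x − 452|: 820, 45, 13, 73, 14, 0, 49
Sorted deviations: 0, 13, 14, 45, 49, 73, 820 → MAD = 45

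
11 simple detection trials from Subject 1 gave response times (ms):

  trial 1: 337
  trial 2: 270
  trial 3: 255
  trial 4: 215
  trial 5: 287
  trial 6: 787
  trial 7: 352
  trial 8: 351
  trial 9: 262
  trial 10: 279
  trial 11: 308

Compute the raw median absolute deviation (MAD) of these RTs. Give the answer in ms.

Sorted: 215, 255, 262, 270, 279, 287, 308, 337, 351, 352, 787 → median = 287
|x − 287|: 50, 17, 32, 72, 0, 500, 65, 64, 25, 8, 21
Sorted deviations: 0, 8, 17, 21, 25, 32, 50, 64, 65, 72, 500 → MAD = 32

32 ms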